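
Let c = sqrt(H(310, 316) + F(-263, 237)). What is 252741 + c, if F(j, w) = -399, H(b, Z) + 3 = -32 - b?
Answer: 252741 + 2*I*sqrt(186) ≈ 2.5274e+5 + 27.276*I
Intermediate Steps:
H(b, Z) = -35 - b (H(b, Z) = -3 + (-32 - b) = -35 - b)
c = 2*I*sqrt(186) (c = sqrt((-35 - 1*310) - 399) = sqrt((-35 - 310) - 399) = sqrt(-345 - 399) = sqrt(-744) = 2*I*sqrt(186) ≈ 27.276*I)
252741 + c = 252741 + 2*I*sqrt(186)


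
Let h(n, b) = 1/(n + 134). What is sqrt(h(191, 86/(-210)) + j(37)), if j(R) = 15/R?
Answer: 4*sqrt(147667)/2405 ≈ 0.63913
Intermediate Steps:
h(n, b) = 1/(134 + n)
sqrt(h(191, 86/(-210)) + j(37)) = sqrt(1/(134 + 191) + 15/37) = sqrt(1/325 + 15*(1/37)) = sqrt(1/325 + 15/37) = sqrt(4912/12025) = 4*sqrt(147667)/2405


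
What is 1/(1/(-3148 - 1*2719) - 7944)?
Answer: -5867/46607449 ≈ -0.00012588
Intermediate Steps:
1/(1/(-3148 - 1*2719) - 7944) = 1/(1/(-3148 - 2719) - 7944) = 1/(1/(-5867) - 7944) = 1/(-1/5867 - 7944) = 1/(-46607449/5867) = -5867/46607449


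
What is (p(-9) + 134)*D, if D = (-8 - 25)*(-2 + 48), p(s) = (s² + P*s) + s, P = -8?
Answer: -422004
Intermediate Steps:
p(s) = s² - 7*s (p(s) = (s² - 8*s) + s = s² - 7*s)
D = -1518 (D = -33*46 = -1518)
(p(-9) + 134)*D = (-9*(-7 - 9) + 134)*(-1518) = (-9*(-16) + 134)*(-1518) = (144 + 134)*(-1518) = 278*(-1518) = -422004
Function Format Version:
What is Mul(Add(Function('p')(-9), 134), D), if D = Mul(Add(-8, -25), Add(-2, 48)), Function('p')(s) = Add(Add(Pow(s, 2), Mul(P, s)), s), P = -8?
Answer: -422004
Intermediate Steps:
Function('p')(s) = Add(Pow(s, 2), Mul(-7, s)) (Function('p')(s) = Add(Add(Pow(s, 2), Mul(-8, s)), s) = Add(Pow(s, 2), Mul(-7, s)))
D = -1518 (D = Mul(-33, 46) = -1518)
Mul(Add(Function('p')(-9), 134), D) = Mul(Add(Mul(-9, Add(-7, -9)), 134), -1518) = Mul(Add(Mul(-9, -16), 134), -1518) = Mul(Add(144, 134), -1518) = Mul(278, -1518) = -422004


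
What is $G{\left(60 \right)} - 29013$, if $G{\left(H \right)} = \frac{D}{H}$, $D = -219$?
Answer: $- \frac{580333}{20} \approx -29017.0$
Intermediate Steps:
$G{\left(H \right)} = - \frac{219}{H}$
$G{\left(60 \right)} - 29013 = - \frac{219}{60} - 29013 = \left(-219\right) \frac{1}{60} - 29013 = - \frac{73}{20} - 29013 = - \frac{580333}{20}$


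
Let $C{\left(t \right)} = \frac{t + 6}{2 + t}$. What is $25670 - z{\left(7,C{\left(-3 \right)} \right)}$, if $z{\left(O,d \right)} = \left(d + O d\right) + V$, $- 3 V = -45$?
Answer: $25679$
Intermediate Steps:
$C{\left(t \right)} = \frac{6 + t}{2 + t}$
$V = 15$ ($V = \left(- \frac{1}{3}\right) \left(-45\right) = 15$)
$z{\left(O,d \right)} = 15 + d + O d$ ($z{\left(O,d \right)} = \left(d + O d\right) + 15 = 15 + d + O d$)
$25670 - z{\left(7,C{\left(-3 \right)} \right)} = 25670 - \left(15 + \frac{6 - 3}{2 - 3} + 7 \frac{6 - 3}{2 - 3}\right) = 25670 - \left(15 + \frac{1}{-1} \cdot 3 + 7 \frac{1}{-1} \cdot 3\right) = 25670 - \left(15 - 3 + 7 \left(\left(-1\right) 3\right)\right) = 25670 - \left(15 - 3 + 7 \left(-3\right)\right) = 25670 - \left(15 - 3 - 21\right) = 25670 - -9 = 25670 + 9 = 25679$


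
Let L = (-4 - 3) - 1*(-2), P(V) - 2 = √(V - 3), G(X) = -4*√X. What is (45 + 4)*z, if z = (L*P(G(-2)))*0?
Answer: 0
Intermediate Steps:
P(V) = 2 + √(-3 + V) (P(V) = 2 + √(V - 3) = 2 + √(-3 + V))
L = -5 (L = -7 + 2 = -5)
z = 0 (z = -5*(2 + √(-3 - 4*I*√2))*0 = (-10 - 5*√(-3 - 4*I*√2))*0 = 0)
(45 + 4)*z = (45 + 4)*0 = 49*0 = 0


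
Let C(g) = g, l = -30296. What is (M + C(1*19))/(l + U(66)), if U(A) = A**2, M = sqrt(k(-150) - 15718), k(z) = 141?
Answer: -19/25940 - I*sqrt(15577)/25940 ≈ -0.00073246 - 0.0048114*I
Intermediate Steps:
M = I*sqrt(15577) (M = sqrt(141 - 15718) = sqrt(-15577) = I*sqrt(15577) ≈ 124.81*I)
(M + C(1*19))/(l + U(66)) = (I*sqrt(15577) + 1*19)/(-30296 + 66**2) = (I*sqrt(15577) + 19)/(-30296 + 4356) = (19 + I*sqrt(15577))/(-25940) = (19 + I*sqrt(15577))*(-1/25940) = -19/25940 - I*sqrt(15577)/25940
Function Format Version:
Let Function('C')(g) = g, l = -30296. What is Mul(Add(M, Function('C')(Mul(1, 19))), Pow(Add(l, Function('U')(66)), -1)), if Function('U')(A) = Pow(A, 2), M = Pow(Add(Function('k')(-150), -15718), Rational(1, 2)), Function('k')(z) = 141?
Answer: Add(Rational(-19, 25940), Mul(Rational(-1, 25940), I, Pow(15577, Rational(1, 2)))) ≈ Add(-0.00073246, Mul(-0.0048114, I))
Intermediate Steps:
M = Mul(I, Pow(15577, Rational(1, 2))) (M = Pow(Add(141, -15718), Rational(1, 2)) = Pow(-15577, Rational(1, 2)) = Mul(I, Pow(15577, Rational(1, 2))) ≈ Mul(124.81, I))
Mul(Add(M, Function('C')(Mul(1, 19))), Pow(Add(l, Function('U')(66)), -1)) = Mul(Add(Mul(I, Pow(15577, Rational(1, 2))), Mul(1, 19)), Pow(Add(-30296, Pow(66, 2)), -1)) = Mul(Add(Mul(I, Pow(15577, Rational(1, 2))), 19), Pow(Add(-30296, 4356), -1)) = Mul(Add(19, Mul(I, Pow(15577, Rational(1, 2)))), Pow(-25940, -1)) = Mul(Add(19, Mul(I, Pow(15577, Rational(1, 2)))), Rational(-1, 25940)) = Add(Rational(-19, 25940), Mul(Rational(-1, 25940), I, Pow(15577, Rational(1, 2))))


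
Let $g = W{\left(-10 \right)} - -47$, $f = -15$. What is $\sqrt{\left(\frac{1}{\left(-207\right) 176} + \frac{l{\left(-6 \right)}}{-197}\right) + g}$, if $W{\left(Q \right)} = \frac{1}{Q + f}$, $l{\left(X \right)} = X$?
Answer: $\frac{7 \sqrt{8576089982339}}{2990460} \approx 6.855$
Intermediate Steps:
$W{\left(Q \right)} = \frac{1}{-15 + Q}$ ($W{\left(Q \right)} = \frac{1}{Q - 15} = \frac{1}{-15 + Q}$)
$g = \frac{1174}{25}$ ($g = \frac{1}{-15 - 10} - -47 = \frac{1}{-25} + 47 = - \frac{1}{25} + 47 = \frac{1174}{25} \approx 46.96$)
$\sqrt{\left(\frac{1}{\left(-207\right) 176} + \frac{l{\left(-6 \right)}}{-197}\right) + g} = \sqrt{\left(\frac{1}{\left(-207\right) 176} - \frac{6}{-197}\right) + \frac{1174}{25}} = \sqrt{\left(\left(- \frac{1}{207}\right) \frac{1}{176} - - \frac{6}{197}\right) + \frac{1174}{25}} = \sqrt{\left(- \frac{1}{36432} + \frac{6}{197}\right) + \frac{1174}{25}} = \sqrt{\frac{218395}{7177104} + \frac{1174}{25}} = \sqrt{\frac{8431379971}{179427600}} = \frac{7 \sqrt{8576089982339}}{2990460}$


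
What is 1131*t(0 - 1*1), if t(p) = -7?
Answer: -7917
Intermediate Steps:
1131*t(0 - 1*1) = 1131*(-7) = -7917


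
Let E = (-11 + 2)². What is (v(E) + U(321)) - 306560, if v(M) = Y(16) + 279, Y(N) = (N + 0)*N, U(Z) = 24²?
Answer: -305449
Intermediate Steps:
U(Z) = 576
Y(N) = N² (Y(N) = N*N = N²)
E = 81 (E = (-9)² = 81)
v(M) = 535 (v(M) = 16² + 279 = 256 + 279 = 535)
(v(E) + U(321)) - 306560 = (535 + 576) - 306560 = 1111 - 306560 = -305449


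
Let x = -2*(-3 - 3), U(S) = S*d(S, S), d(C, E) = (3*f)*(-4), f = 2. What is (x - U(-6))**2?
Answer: 17424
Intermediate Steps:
d(C, E) = -24 (d(C, E) = (3*2)*(-4) = 6*(-4) = -24)
U(S) = -24*S (U(S) = S*(-24) = -24*S)
x = 12 (x = -2*(-6) = 12)
(x - U(-6))**2 = (12 - (-24)*(-6))**2 = (12 - 1*144)**2 = (12 - 144)**2 = (-132)**2 = 17424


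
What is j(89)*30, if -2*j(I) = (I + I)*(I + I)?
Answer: -475260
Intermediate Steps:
j(I) = -2*I**2 (j(I) = -(I + I)*(I + I)/2 = -2*I*2*I/2 = -2*I**2)
j(89)*30 = -2*89**2*30 = -2*7921*30 = -15842*30 = -475260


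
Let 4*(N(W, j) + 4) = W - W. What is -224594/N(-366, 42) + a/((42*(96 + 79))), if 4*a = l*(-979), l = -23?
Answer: 1650788417/29400 ≈ 56149.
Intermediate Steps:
N(W, j) = -4 (N(W, j) = -4 + (W - W)/4 = -4 + (¼)*0 = -4 + 0 = -4)
a = 22517/4 (a = (-23*(-979))/4 = (¼)*22517 = 22517/4 ≈ 5629.3)
-224594/N(-366, 42) + a/((42*(96 + 79))) = -224594/(-4) + 22517/(4*((42*(96 + 79)))) = -224594*(-¼) + 22517/(4*((42*175))) = 112297/2 + (22517/4)/7350 = 112297/2 + (22517/4)*(1/7350) = 112297/2 + 22517/29400 = 1650788417/29400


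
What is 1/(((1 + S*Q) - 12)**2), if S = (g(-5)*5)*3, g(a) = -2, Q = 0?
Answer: 1/121 ≈ 0.0082645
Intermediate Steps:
S = -30 (S = -2*5*3 = -10*3 = -30)
1/(((1 + S*Q) - 12)**2) = 1/(((1 - 30*0) - 12)**2) = 1/(((1 + 0) - 12)**2) = 1/((1 - 12)**2) = 1/((-11)**2) = 1/121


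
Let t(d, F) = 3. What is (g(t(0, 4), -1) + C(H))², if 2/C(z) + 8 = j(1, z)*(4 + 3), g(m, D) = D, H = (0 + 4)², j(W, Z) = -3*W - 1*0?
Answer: 961/841 ≈ 1.1427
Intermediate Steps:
j(W, Z) = -3*W (j(W, Z) = -3*W + 0 = -3*W)
H = 16 (H = 4² = 16)
C(z) = -2/29 (C(z) = 2/(-8 + (-3*1)*(4 + 3)) = 2/(-8 - 3*7) = 2/(-8 - 21) = 2/(-29) = 2*(-1/29) = -2/29)
(g(t(0, 4), -1) + C(H))² = (-1 - 2/29)² = (-31/29)² = 961/841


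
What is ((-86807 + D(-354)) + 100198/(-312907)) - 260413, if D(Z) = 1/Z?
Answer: -5494467863737/15824154 ≈ -3.4722e+5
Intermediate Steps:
((-86807 + D(-354)) + 100198/(-312907)) - 260413 = ((-86807 + 1/(-354)) + 100198/(-312907)) - 260413 = ((-86807 - 1/354) + 100198*(-1/312907)) - 260413 = (-30729679/354 - 14314/44701) - 260413 = -1373652448135/15824154 - 260413 = -5494467863737/15824154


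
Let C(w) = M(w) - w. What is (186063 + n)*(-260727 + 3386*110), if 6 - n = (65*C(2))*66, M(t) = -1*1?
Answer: 22228051287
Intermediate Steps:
M(t) = -1
C(w) = -1 - w
n = 12876 (n = 6 - 65*(-1 - 1*2)*66 = 6 - 65*(-1 - 2)*66 = 6 - 65*(-3)*66 = 6 - (-195)*66 = 6 - 1*(-12870) = 6 + 12870 = 12876)
(186063 + n)*(-260727 + 3386*110) = (186063 + 12876)*(-260727 + 3386*110) = 198939*(-260727 + 372460) = 198939*111733 = 22228051287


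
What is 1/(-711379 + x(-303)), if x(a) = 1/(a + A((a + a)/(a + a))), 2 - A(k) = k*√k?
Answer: -302/214836459 ≈ -1.4057e-6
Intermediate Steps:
A(k) = 2 - k^(3/2) (A(k) = 2 - k*√k = 2 - k^(3/2))
x(a) = 1/(1 + a) (x(a) = 1/(a + (2 - ((a + a)/(a + a))^(3/2))) = 1/(a + (2 - ((2*a)/((2*a)))^(3/2))) = 1/(a + (2 - ((2*a)*(1/(2*a)))^(3/2))) = 1/(a + (2 - 1^(3/2))) = 1/(a + (2 - 1*1)) = 1/(a + (2 - 1)) = 1/(a + 1) = 1/(1 + a))
1/(-711379 + x(-303)) = 1/(-711379 + 1/(1 - 303)) = 1/(-711379 + 1/(-302)) = 1/(-711379 - 1/302) = 1/(-214836459/302) = -302/214836459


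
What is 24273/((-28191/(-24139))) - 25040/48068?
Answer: 2346965209813/112923749 ≈ 20784.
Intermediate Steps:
24273/((-28191/(-24139))) - 25040/48068 = 24273/((-28191*(-1/24139))) - 25040*1/48068 = 24273/(28191/24139) - 6260/12017 = 24273*(24139/28191) - 6260/12017 = 195308649/9397 - 6260/12017 = 2346965209813/112923749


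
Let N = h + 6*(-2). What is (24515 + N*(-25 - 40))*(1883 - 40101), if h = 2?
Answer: -961755970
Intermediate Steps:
N = -10 (N = 2 + 6*(-2) = 2 - 12 = -10)
(24515 + N*(-25 - 40))*(1883 - 40101) = (24515 - 10*(-25 - 40))*(1883 - 40101) = (24515 - 10*(-65))*(-38218) = (24515 + 650)*(-38218) = 25165*(-38218) = -961755970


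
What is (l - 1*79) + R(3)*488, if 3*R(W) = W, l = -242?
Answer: 167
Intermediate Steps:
R(W) = W/3
(l - 1*79) + R(3)*488 = (-242 - 1*79) + ((⅓)*3)*488 = (-242 - 79) + 1*488 = -321 + 488 = 167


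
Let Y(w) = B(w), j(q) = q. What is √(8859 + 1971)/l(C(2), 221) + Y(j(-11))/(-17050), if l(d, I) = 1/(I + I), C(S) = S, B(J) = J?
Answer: 1/1550 + 8398*√30 ≈ 45998.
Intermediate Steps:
Y(w) = w
l(d, I) = 1/(2*I)
√(8859 + 1971)/l(C(2), 221) + Y(j(-11))/(-17050) = √(8859 + 1971)/(((½)/221)) - 11/(-17050) = √10830/(((½)*(1/221))) - 11*(-1/17050) = (19*√30)/(1/442) + 1/1550 = (19*√30)*442 + 1/1550 = 8398*√30 + 1/1550 = 1/1550 + 8398*√30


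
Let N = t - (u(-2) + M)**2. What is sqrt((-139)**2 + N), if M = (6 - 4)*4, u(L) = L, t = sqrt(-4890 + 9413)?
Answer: sqrt(19285 + sqrt(4523)) ≈ 139.11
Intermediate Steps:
t = sqrt(4523) ≈ 67.253
M = 8 (M = 2*4 = 8)
N = -36 + sqrt(4523) (N = sqrt(4523) - (-2 + 8)**2 = sqrt(4523) - 1*6**2 = sqrt(4523) - 1*36 = sqrt(4523) - 36 = -36 + sqrt(4523) ≈ 31.253)
sqrt((-139)**2 + N) = sqrt((-139)**2 + (-36 + sqrt(4523))) = sqrt(19321 + (-36 + sqrt(4523))) = sqrt(19285 + sqrt(4523))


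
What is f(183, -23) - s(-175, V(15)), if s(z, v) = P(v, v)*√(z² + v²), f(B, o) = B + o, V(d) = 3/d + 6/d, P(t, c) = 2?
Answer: 160 - 2*√765634/5 ≈ -190.00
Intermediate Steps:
V(d) = 9/d
s(z, v) = 2*√(v² + z²) (s(z, v) = 2*√(z² + v²) = 2*√(v² + z²))
f(183, -23) - s(-175, V(15)) = (183 - 23) - 2*√((9/15)² + (-175)²) = 160 - 2*√((9*(1/15))² + 30625) = 160 - 2*√((⅗)² + 30625) = 160 - 2*√(9/25 + 30625) = 160 - 2*√(765634/25) = 160 - 2*√765634/5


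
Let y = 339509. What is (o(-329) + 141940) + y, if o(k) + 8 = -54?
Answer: 481387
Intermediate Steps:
o(k) = -62 (o(k) = -8 - 54 = -62)
(o(-329) + 141940) + y = (-62 + 141940) + 339509 = 141878 + 339509 = 481387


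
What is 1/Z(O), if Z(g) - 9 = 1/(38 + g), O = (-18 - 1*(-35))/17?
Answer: 39/352 ≈ 0.11080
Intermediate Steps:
O = 1 (O = (-18 + 35)*(1/17) = 17*(1/17) = 1)
Z(g) = 9 + 1/(38 + g)
1/Z(O) = 1/((343 + 9*1)/(38 + 1)) = 1/((343 + 9)/39) = 1/((1/39)*352) = 1/(352/39) = 39/352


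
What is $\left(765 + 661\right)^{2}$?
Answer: $2033476$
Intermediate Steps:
$\left(765 + 661\right)^{2} = 1426^{2} = 2033476$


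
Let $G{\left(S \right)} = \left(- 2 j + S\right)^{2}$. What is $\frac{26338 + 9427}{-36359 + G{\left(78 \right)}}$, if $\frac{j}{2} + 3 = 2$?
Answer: $- \frac{7153}{5927} \approx -1.2069$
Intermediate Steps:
$j = -2$ ($j = -6 + 2 \cdot 2 = -6 + 4 = -2$)
$G{\left(S \right)} = \left(4 + S\right)^{2}$ ($G{\left(S \right)} = \left(\left(-2\right) \left(-2\right) + S\right)^{2} = \left(4 + S\right)^{2}$)
$\frac{26338 + 9427}{-36359 + G{\left(78 \right)}} = \frac{26338 + 9427}{-36359 + \left(4 + 78\right)^{2}} = \frac{35765}{-36359 + 82^{2}} = \frac{35765}{-36359 + 6724} = \frac{35765}{-29635} = 35765 \left(- \frac{1}{29635}\right) = - \frac{7153}{5927}$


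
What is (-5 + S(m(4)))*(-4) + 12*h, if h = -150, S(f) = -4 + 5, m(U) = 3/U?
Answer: -1784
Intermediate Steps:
S(f) = 1
(-5 + S(m(4)))*(-4) + 12*h = (-5 + 1)*(-4) + 12*(-150) = -4*(-4) - 1800 = 16 - 1800 = -1784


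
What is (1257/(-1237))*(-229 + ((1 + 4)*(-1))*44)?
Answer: 564393/1237 ≈ 456.26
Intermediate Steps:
(1257/(-1237))*(-229 + ((1 + 4)*(-1))*44) = (1257*(-1/1237))*(-229 + (5*(-1))*44) = -1257*(-229 - 5*44)/1237 = -1257*(-229 - 220)/1237 = -1257/1237*(-449) = 564393/1237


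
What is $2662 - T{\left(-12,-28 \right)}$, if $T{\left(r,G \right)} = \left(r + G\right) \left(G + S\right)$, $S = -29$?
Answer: $382$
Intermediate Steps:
$T{\left(r,G \right)} = \left(-29 + G\right) \left(G + r\right)$ ($T{\left(r,G \right)} = \left(r + G\right) \left(G - 29\right) = \left(G + r\right) \left(-29 + G\right) = \left(-29 + G\right) \left(G + r\right)$)
$2662 - T{\left(-12,-28 \right)} = 2662 - \left(\left(-28\right)^{2} - -812 - -348 - -336\right) = 2662 - \left(784 + 812 + 348 + 336\right) = 2662 - 2280 = 382$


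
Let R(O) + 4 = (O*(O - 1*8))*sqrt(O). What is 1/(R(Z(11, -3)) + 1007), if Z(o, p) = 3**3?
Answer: -1003/6099554 + 1539*sqrt(3)/6099554 ≈ 0.00027258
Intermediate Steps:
Z(o, p) = 27
R(O) = -4 + O**(3/2)*(-8 + O) (R(O) = -4 + (O*(O - 1*8))*sqrt(O) = -4 + (O*(O - 8))*sqrt(O) = -4 + (O*(-8 + O))*sqrt(O) = -4 + O**(3/2)*(-8 + O))
1/(R(Z(11, -3)) + 1007) = 1/((-4 + 27**(5/2) - 648*sqrt(3)) + 1007) = 1/((-4 + 2187*sqrt(3) - 648*sqrt(3)) + 1007) = 1/((-4 + 1539*sqrt(3)) + 1007) = 1/(1003 + 1539*sqrt(3))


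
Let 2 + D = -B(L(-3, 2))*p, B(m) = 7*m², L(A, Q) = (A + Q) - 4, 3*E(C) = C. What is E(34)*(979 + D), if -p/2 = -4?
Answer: -4794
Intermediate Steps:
p = 8 (p = -2*(-4) = 8)
E(C) = C/3
L(A, Q) = -4 + A + Q
D = -1402 (D = -2 - 7*(-4 - 3 + 2)²*8 = -2 - 7*(-5)²*8 = -2 - 7*25*8 = -2 - 175*8 = -2 - 1*1400 = -2 - 1400 = -1402)
E(34)*(979 + D) = ((⅓)*34)*(979 - 1402) = (34/3)*(-423) = -4794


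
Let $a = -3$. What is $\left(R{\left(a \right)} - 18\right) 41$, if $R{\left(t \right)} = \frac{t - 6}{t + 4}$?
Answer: $-1107$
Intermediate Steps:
$R{\left(t \right)} = \frac{-6 + t}{4 + t}$
$\left(R{\left(a \right)} - 18\right) 41 = \left(\frac{-6 - 3}{4 - 3} - 18\right) 41 = \left(1^{-1} \left(-9\right) - 18\right) 41 = \left(1 \left(-9\right) - 18\right) 41 = \left(-9 - 18\right) 41 = \left(-27\right) 41 = -1107$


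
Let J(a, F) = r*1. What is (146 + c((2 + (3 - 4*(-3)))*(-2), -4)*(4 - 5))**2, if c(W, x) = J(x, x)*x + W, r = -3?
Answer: 28224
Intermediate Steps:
J(a, F) = -3 (J(a, F) = -3*1 = -3)
c(W, x) = W - 3*x (c(W, x) = -3*x + W = W - 3*x)
(146 + c((2 + (3 - 4*(-3)))*(-2), -4)*(4 - 5))**2 = (146 + ((2 + (3 - 4*(-3)))*(-2) - 3*(-4))*(4 - 5))**2 = (146 + ((2 + (3 + 12))*(-2) + 12)*(-1))**2 = (146 + ((2 + 15)*(-2) + 12)*(-1))**2 = (146 + (17*(-2) + 12)*(-1))**2 = (146 + (-34 + 12)*(-1))**2 = (146 - 22*(-1))**2 = (146 + 22)**2 = 168**2 = 28224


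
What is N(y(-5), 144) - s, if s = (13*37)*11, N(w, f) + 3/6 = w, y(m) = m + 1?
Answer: -10591/2 ≈ -5295.5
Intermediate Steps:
y(m) = 1 + m
N(w, f) = -1/2 + w
s = 5291 (s = 481*11 = 5291)
N(y(-5), 144) - s = (-1/2 + (1 - 5)) - 1*5291 = (-1/2 - 4) - 5291 = -9/2 - 5291 = -10591/2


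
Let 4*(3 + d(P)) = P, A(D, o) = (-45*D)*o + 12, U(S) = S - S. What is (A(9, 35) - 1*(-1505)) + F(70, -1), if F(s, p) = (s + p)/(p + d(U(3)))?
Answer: -50701/4 ≈ -12675.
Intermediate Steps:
U(S) = 0
A(D, o) = 12 - 45*D*o (A(D, o) = -45*D*o + 12 = 12 - 45*D*o)
d(P) = -3 + P/4
F(s, p) = (p + s)/(-3 + p) (F(s, p) = (s + p)/(p + (-3 + (¼)*0)) = (p + s)/(p + (-3 + 0)) = (p + s)/(p - 3) = (p + s)/(-3 + p))
(A(9, 35) - 1*(-1505)) + F(70, -1) = ((12 - 45*9*35) - 1*(-1505)) + (-1 + 70)/(-3 - 1) = ((12 - 14175) + 1505) + 69/(-4) = (-14163 + 1505) - ¼*69 = -12658 - 69/4 = -50701/4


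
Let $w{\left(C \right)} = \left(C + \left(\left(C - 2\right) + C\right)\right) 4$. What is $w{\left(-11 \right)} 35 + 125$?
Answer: $-4775$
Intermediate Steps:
$w{\left(C \right)} = -8 + 12 C$ ($w{\left(C \right)} = \left(C + \left(\left(-2 + C\right) + C\right)\right) 4 = \left(C + \left(-2 + 2 C\right)\right) 4 = \left(-2 + 3 C\right) 4 = -8 + 12 C$)
$w{\left(-11 \right)} 35 + 125 = \left(-8 + 12 \left(-11\right)\right) 35 + 125 = \left(-8 - 132\right) 35 + 125 = \left(-140\right) 35 + 125 = -4900 + 125 = -4775$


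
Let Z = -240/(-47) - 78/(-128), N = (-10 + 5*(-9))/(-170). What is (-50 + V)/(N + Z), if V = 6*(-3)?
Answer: -3477248/308825 ≈ -11.260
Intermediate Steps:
N = 11/34 (N = (-10 - 45)*(-1/170) = -55*(-1/170) = 11/34 ≈ 0.32353)
V = -18
Z = 17193/3008 (Z = -240*(-1/47) - 78*(-1/128) = 240/47 + 39/64 = 17193/3008 ≈ 5.7158)
(-50 + V)/(N + Z) = (-50 - 18)/(11/34 + 17193/3008) = -68/308825/51136 = -68*51136/308825 = -3477248/308825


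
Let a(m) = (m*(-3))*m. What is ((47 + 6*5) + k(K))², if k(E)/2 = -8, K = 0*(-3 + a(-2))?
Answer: 3721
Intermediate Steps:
a(m) = -3*m² (a(m) = (-3*m)*m = -3*m²)
K = 0 (K = 0*(-3 - 3*(-2)²) = 0*(-3 - 3*4) = 0*(-3 - 12) = 0*(-15) = 0)
k(E) = -16 (k(E) = 2*(-8) = -16)
((47 + 6*5) + k(K))² = ((47 + 6*5) - 16)² = ((47 + 30) - 16)² = (77 - 16)² = 61² = 3721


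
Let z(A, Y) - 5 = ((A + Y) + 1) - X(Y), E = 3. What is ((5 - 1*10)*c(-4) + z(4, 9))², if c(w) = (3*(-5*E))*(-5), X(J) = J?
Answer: 1243225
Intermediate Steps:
z(A, Y) = 6 + A (z(A, Y) = 5 + (((A + Y) + 1) - Y) = 5 + ((1 + A + Y) - Y) = 5 + (1 + A) = 6 + A)
c(w) = 225 (c(w) = (3*(-5*3))*(-5) = (3*(-15))*(-5) = -45*(-5) = 225)
((5 - 1*10)*c(-4) + z(4, 9))² = ((5 - 1*10)*225 + (6 + 4))² = ((5 - 10)*225 + 10)² = (-5*225 + 10)² = (-1125 + 10)² = (-1115)² = 1243225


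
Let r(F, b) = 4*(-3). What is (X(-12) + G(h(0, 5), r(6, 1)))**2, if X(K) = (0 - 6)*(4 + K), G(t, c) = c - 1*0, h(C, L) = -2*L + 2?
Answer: 1296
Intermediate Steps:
h(C, L) = 2 - 2*L
r(F, b) = -12
G(t, c) = c (G(t, c) = c + 0 = c)
X(K) = -24 - 6*K (X(K) = -6*(4 + K) = -24 - 6*K)
(X(-12) + G(h(0, 5), r(6, 1)))**2 = ((-24 - 6*(-12)) - 12)**2 = ((-24 + 72) - 12)**2 = (48 - 12)**2 = 36**2 = 1296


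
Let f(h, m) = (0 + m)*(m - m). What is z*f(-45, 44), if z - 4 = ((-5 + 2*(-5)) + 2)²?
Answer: 0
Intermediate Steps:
z = 173 (z = 4 + ((-5 + 2*(-5)) + 2)² = 4 + ((-5 - 10) + 2)² = 4 + (-15 + 2)² = 4 + (-13)² = 4 + 169 = 173)
f(h, m) = 0 (f(h, m) = m*0 = 0)
z*f(-45, 44) = 173*0 = 0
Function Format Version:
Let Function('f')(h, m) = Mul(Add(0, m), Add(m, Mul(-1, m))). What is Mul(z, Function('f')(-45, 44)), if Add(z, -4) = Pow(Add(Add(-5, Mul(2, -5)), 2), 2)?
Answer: 0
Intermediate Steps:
z = 173 (z = Add(4, Pow(Add(Add(-5, Mul(2, -5)), 2), 2)) = Add(4, Pow(Add(Add(-5, -10), 2), 2)) = Add(4, Pow(Add(-15, 2), 2)) = Add(4, Pow(-13, 2)) = Add(4, 169) = 173)
Function('f')(h, m) = 0 (Function('f')(h, m) = Mul(m, 0) = 0)
Mul(z, Function('f')(-45, 44)) = Mul(173, 0) = 0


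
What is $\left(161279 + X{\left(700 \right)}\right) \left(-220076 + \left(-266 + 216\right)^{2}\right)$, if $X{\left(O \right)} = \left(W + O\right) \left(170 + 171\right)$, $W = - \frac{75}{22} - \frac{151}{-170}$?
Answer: $- \frac{7381298001248}{85} \approx -8.6839 \cdot 10^{10}$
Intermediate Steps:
$W = - \frac{2357}{935}$ ($W = \left(-75\right) \frac{1}{22} - - \frac{151}{170} = - \frac{75}{22} + \frac{151}{170} = - \frac{2357}{935} \approx -2.5209$)
$X{\left(O \right)} = - \frac{73067}{85} + 341 O$ ($X{\left(O \right)} = \left(- \frac{2357}{935} + O\right) \left(170 + 171\right) = \left(- \frac{2357}{935} + O\right) 341 = - \frac{73067}{85} + 341 O$)
$\left(161279 + X{\left(700 \right)}\right) \left(-220076 + \left(-266 + 216\right)^{2}\right) = \left(161279 + \left(- \frac{73067}{85} + 341 \cdot 700\right)\right) \left(-220076 + \left(-266 + 216\right)^{2}\right) = \left(161279 + \left(- \frac{73067}{85} + 238700\right)\right) \left(-220076 + \left(-50\right)^{2}\right) = \left(161279 + \frac{20216433}{85}\right) \left(-220076 + 2500\right) = \frac{33925148}{85} \left(-217576\right) = - \frac{7381298001248}{85}$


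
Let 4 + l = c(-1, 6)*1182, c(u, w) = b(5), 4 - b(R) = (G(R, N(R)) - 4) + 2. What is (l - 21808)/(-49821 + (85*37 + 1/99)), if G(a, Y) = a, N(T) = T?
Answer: 2042370/4620923 ≈ 0.44198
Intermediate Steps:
b(R) = 6 - R (b(R) = 4 - ((R - 4) + 2) = 4 - ((-4 + R) + 2) = 4 - (-2 + R) = 4 + (2 - R) = 6 - R)
c(u, w) = 1 (c(u, w) = 6 - 1*5 = 6 - 5 = 1)
l = 1178 (l = -4 + 1*1182 = -4 + 1182 = 1178)
(l - 21808)/(-49821 + (85*37 + 1/99)) = (1178 - 21808)/(-49821 + (85*37 + 1/99)) = -20630/(-49821 + (3145 + 1/99)) = -20630/(-49821 + 311356/99) = -20630/(-4620923/99) = -20630*(-99/4620923) = 2042370/4620923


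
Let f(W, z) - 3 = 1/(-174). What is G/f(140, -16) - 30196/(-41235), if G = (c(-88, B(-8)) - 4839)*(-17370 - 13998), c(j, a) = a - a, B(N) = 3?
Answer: 1089074789459396/21483435 ≈ 5.0694e+7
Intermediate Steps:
c(j, a) = 0
f(W, z) = 521/174 (f(W, z) = 3 + 1/(-174) = 3 - 1/174 = 521/174)
G = 151789752 (G = (0 - 4839)*(-17370 - 13998) = -4839*(-31368) = 151789752)
G/f(140, -16) - 30196/(-41235) = 151789752/(521/174) - 30196/(-41235) = 151789752*(174/521) - 30196*(-1/41235) = 26411416848/521 + 30196/41235 = 1089074789459396/21483435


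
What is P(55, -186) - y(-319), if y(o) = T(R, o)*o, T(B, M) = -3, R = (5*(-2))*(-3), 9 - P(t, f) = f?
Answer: -762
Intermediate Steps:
P(t, f) = 9 - f
R = 30 (R = -10*(-3) = 30)
y(o) = -3*o
P(55, -186) - y(-319) = (9 - 1*(-186)) - (-3)*(-319) = (9 + 186) - 1*957 = 195 - 957 = -762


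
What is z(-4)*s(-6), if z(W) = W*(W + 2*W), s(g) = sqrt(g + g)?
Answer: 96*I*sqrt(3) ≈ 166.28*I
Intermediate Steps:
s(g) = sqrt(2)*sqrt(g) (s(g) = sqrt(2*g) = sqrt(2)*sqrt(g))
z(W) = 3*W**2 (z(W) = W*(3*W) = 3*W**2)
z(-4)*s(-6) = (3*(-4)**2)*(sqrt(2)*sqrt(-6)) = (3*16)*(sqrt(2)*(I*sqrt(6))) = 48*(2*I*sqrt(3)) = 96*I*sqrt(3)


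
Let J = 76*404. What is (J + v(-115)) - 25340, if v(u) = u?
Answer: 5249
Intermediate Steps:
J = 30704
(J + v(-115)) - 25340 = (30704 - 115) - 25340 = 30589 - 25340 = 5249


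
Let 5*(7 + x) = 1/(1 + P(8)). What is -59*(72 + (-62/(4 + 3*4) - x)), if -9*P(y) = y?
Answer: -173047/40 ≈ -4326.2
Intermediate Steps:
P(y) = -y/9
x = -26/5 (x = -7 + 1/(5*(1 - 1/9*8)) = -7 + 1/(5*(1 - 8/9)) = -7 + 1/(5*(1/9)) = -7 + (1/5)*9 = -7 + 9/5 = -26/5 ≈ -5.2000)
-59*(72 + (-62/(4 + 3*4) - x)) = -59*(72 + (-62/(4 + 3*4) - 1*(-26/5))) = -59*(72 + (-62/(4 + 12) + 26/5)) = -59*(72 + (-62/16 + 26/5)) = -59*(72 + (-62*1/16 + 26/5)) = -59*(72 + (-31/8 + 26/5)) = -59*(72 + 53/40) = -59*2933/40 = -173047/40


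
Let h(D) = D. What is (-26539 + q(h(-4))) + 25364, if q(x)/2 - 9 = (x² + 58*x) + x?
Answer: -1597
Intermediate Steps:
q(x) = 18 + 2*x² + 118*x (q(x) = 18 + 2*((x² + 58*x) + x) = 18 + 2*(x² + 59*x) = 18 + (2*x² + 118*x) = 18 + 2*x² + 118*x)
(-26539 + q(h(-4))) + 25364 = (-26539 + (18 + 2*(-4)² + 118*(-4))) + 25364 = (-26539 + (18 + 2*16 - 472)) + 25364 = (-26539 + (18 + 32 - 472)) + 25364 = (-26539 - 422) + 25364 = -26961 + 25364 = -1597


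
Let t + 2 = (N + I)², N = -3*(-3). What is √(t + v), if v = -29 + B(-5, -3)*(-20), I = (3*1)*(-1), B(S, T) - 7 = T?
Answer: 5*I*√3 ≈ 8.6602*I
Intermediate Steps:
B(S, T) = 7 + T
N = 9
I = -3 (I = 3*(-1) = -3)
t = 34 (t = -2 + (9 - 3)² = -2 + 6² = -2 + 36 = 34)
v = -109 (v = -29 + (7 - 3)*(-20) = -29 + 4*(-20) = -29 - 80 = -109)
√(t + v) = √(34 - 109) = √(-75) = 5*I*√3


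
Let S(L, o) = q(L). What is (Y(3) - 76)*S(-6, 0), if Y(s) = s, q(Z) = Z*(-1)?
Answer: -438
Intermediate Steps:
q(Z) = -Z
S(L, o) = -L
(Y(3) - 76)*S(-6, 0) = (3 - 76)*(-1*(-6)) = -73*6 = -438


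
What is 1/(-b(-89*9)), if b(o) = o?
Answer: 1/801 ≈ 0.0012484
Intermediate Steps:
1/(-b(-89*9)) = 1/(-(-89)*9) = 1/(-1*(-801)) = 1/801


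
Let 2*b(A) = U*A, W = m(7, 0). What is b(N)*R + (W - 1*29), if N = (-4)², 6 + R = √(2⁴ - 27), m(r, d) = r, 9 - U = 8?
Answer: -70 + 8*I*√11 ≈ -70.0 + 26.533*I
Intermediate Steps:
U = 1 (U = 9 - 1*8 = 9 - 8 = 1)
W = 7
R = -6 + I*√11 (R = -6 + √(2⁴ - 27) = -6 + √(16 - 27) = -6 + √(-11) = -6 + I*√11 ≈ -6.0 + 3.3166*I)
N = 16
b(A) = A/2 (b(A) = (1*A)/2 = A/2)
b(N)*R + (W - 1*29) = ((½)*16)*(-6 + I*√11) + (7 - 1*29) = 8*(-6 + I*√11) + (7 - 29) = (-48 + 8*I*√11) - 22 = -70 + 8*I*√11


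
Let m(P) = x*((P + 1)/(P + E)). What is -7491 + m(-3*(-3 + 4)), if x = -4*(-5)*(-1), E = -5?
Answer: -7496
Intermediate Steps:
x = -20 (x = 20*(-1) = -20)
m(P) = -20*(1 + P)/(-5 + P) (m(P) = -20*(P + 1)/(P - 5) = -20*(1 + P)/(-5 + P))
-7491 + m(-3*(-3 + 4)) = -7491 + 20*(-1 - (-3)*(-3 + 4))/(-5 - 3*(-3 + 4)) = -7491 + 20*(-1 - (-3))/(-5 - 3*1) = -7491 + 20*(-1 - 1*(-3))/(-5 - 3) = -7491 + 20*(-1 + 3)/(-8) = -7491 + 20*(-1/8)*2 = -7491 - 5 = -7496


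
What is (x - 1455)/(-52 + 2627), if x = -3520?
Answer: -199/103 ≈ -1.9320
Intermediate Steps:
(x - 1455)/(-52 + 2627) = (-3520 - 1455)/(-52 + 2627) = -4975/2575 = -4975*1/2575 = -199/103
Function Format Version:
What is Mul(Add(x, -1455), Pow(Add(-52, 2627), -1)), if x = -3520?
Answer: Rational(-199, 103) ≈ -1.9320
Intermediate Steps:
Mul(Add(x, -1455), Pow(Add(-52, 2627), -1)) = Mul(Add(-3520, -1455), Pow(Add(-52, 2627), -1)) = Mul(-4975, Pow(2575, -1)) = Mul(-4975, Rational(1, 2575)) = Rational(-199, 103)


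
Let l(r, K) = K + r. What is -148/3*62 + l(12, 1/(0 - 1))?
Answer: -9143/3 ≈ -3047.7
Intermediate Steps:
-148/3*62 + l(12, 1/(0 - 1)) = -148/3*62 + (1/(0 - 1) + 12) = -148*⅓*62 + (1/(-1) + 12) = -148/3*62 + (-1 + 12) = -9176/3 + 11 = -9143/3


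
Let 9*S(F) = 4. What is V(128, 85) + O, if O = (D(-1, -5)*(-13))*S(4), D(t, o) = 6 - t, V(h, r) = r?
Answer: 401/9 ≈ 44.556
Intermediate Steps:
S(F) = 4/9 (S(F) = (⅑)*4 = 4/9)
O = -364/9 (O = ((6 - 1*(-1))*(-13))*(4/9) = ((6 + 1)*(-13))*(4/9) = (7*(-13))*(4/9) = -91*4/9 = -364/9 ≈ -40.444)
V(128, 85) + O = 85 - 364/9 = 401/9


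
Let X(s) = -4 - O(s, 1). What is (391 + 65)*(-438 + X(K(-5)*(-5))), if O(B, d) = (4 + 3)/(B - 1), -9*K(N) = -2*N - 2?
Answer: -6276840/31 ≈ -2.0248e+5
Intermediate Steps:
K(N) = 2/9 + 2*N/9 (K(N) = -(-2*N - 2)/9 = -(-2 - 2*N)/9 = 2/9 + 2*N/9)
O(B, d) = 7/(-1 + B)
X(s) = -4 - 7/(-1 + s)
(391 + 65)*(-438 + X(K(-5)*(-5))) = (391 + 65)*(-438 + (-3 - 4*(2/9 + (2/9)*(-5))*(-5))/(-1 + (2/9 + (2/9)*(-5))*(-5))) = 456*(-438 + (-3 - 4*(2/9 - 10/9)*(-5))/(-1 + (2/9 - 10/9)*(-5))) = 456*(-438 + (-3 - (-32)*(-5)/9)/(-1 - 8/9*(-5))) = 456*(-438 + (-3 - 4*40/9)/(-1 + 40/9)) = 456*(-438 + (-3 - 160/9)/(31/9)) = 456*(-438 + (9/31)*(-187/9)) = 456*(-438 - 187/31) = 456*(-13765/31) = -6276840/31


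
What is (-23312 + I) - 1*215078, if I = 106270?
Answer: -132120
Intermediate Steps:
(-23312 + I) - 1*215078 = (-23312 + 106270) - 1*215078 = 82958 - 215078 = -132120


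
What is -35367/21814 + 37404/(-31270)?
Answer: -960928473/341061890 ≈ -2.8175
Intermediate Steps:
-35367/21814 + 37404/(-31270) = -35367*1/21814 + 37404*(-1/31270) = -35367/21814 - 18702/15635 = -960928473/341061890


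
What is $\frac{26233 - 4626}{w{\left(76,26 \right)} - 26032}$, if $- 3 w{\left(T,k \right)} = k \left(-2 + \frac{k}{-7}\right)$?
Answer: $- \frac{26691}{32096} \approx -0.8316$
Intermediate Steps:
$w{\left(T,k \right)} = - \frac{k \left(-2 - \frac{k}{7}\right)}{3}$ ($w{\left(T,k \right)} = - \frac{k \left(-2 + \frac{k}{-7}\right)}{3} = - \frac{k \left(-2 + k \left(- \frac{1}{7}\right)\right)}{3} = - \frac{k \left(-2 - \frac{k}{7}\right)}{3}$)
$\frac{26233 - 4626}{w{\left(76,26 \right)} - 26032} = \frac{26233 - 4626}{\frac{1}{21} \cdot 26 \left(14 + 26\right) - 26032} = \frac{21607}{\frac{1}{21} \cdot 26 \cdot 40 - 26032} = \frac{21607}{\frac{1040}{21} - 26032} = \frac{21607}{- \frac{545632}{21}} = 21607 \left(- \frac{21}{545632}\right) = - \frac{26691}{32096}$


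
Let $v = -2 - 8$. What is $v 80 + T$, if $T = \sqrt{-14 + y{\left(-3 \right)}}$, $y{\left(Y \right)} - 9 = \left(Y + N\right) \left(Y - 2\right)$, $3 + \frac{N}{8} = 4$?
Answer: $-800 + i \sqrt{30} \approx -800.0 + 5.4772 i$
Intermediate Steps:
$N = 8$ ($N = -24 + 8 \cdot 4 = -24 + 32 = 8$)
$y{\left(Y \right)} = 9 + \left(-2 + Y\right) \left(8 + Y\right)$ ($y{\left(Y \right)} = 9 + \left(Y + 8\right) \left(Y - 2\right) = 9 + \left(8 + Y\right) \left(-2 + Y\right) = 9 + \left(-2 + Y\right) \left(8 + Y\right)$)
$v = -10$ ($v = -2 - 8 = -10$)
$T = i \sqrt{30}$ ($T = \sqrt{-14 + \left(-7 + \left(-3\right)^{2} + 6 \left(-3\right)\right)} = \sqrt{-14 - 16} = \sqrt{-30} = i \sqrt{30} \approx 5.4772 i$)
$v 80 + T = \left(-10\right) 80 + i \sqrt{30} = -800 + i \sqrt{30}$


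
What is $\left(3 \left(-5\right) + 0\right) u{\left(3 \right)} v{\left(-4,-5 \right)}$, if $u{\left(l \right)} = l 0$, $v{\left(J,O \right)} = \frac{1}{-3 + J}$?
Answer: $0$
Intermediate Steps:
$u{\left(l \right)} = 0$
$\left(3 \left(-5\right) + 0\right) u{\left(3 \right)} v{\left(-4,-5 \right)} = \frac{\left(3 \left(-5\right) + 0\right) 0}{-3 - 4} = \frac{\left(-15 + 0\right) 0}{-7} = \left(-15\right) 0 \left(- \frac{1}{7}\right) = 0 \left(- \frac{1}{7}\right) = 0$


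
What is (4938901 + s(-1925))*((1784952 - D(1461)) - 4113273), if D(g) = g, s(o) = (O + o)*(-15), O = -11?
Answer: -11574219518862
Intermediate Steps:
s(o) = 165 - 15*o (s(o) = (-11 + o)*(-15) = 165 - 15*o)
(4938901 + s(-1925))*((1784952 - D(1461)) - 4113273) = (4938901 + (165 - 15*(-1925)))*((1784952 - 1*1461) - 4113273) = (4938901 + (165 + 28875))*((1784952 - 1461) - 4113273) = (4938901 + 29040)*(1783491 - 4113273) = 4967941*(-2329782) = -11574219518862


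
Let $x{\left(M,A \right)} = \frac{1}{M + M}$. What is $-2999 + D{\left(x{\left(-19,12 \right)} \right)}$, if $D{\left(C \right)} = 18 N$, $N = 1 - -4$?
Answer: $-2909$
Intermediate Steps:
$N = 5$ ($N = 1 + 4 = 5$)
$x{\left(M,A \right)} = \frac{1}{2 M}$
$D{\left(C \right)} = 90$ ($D{\left(C \right)} = 18 \cdot 5 = 90$)
$-2999 + D{\left(x{\left(-19,12 \right)} \right)} = -2999 + 90 = -2909$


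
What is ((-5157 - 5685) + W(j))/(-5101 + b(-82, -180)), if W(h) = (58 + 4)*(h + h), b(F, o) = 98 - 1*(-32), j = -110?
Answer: 24482/4971 ≈ 4.9250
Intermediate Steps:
b(F, o) = 130 (b(F, o) = 98 + 32 = 130)
W(h) = 124*h (W(h) = 62*(2*h) = 124*h)
((-5157 - 5685) + W(j))/(-5101 + b(-82, -180)) = ((-5157 - 5685) + 124*(-110))/(-5101 + 130) = (-10842 - 13640)/(-4971) = -24482*(-1/4971) = 24482/4971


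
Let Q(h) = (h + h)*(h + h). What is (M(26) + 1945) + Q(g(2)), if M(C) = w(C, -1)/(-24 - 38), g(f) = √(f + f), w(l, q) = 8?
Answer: 60787/31 ≈ 1960.9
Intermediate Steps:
g(f) = √2*√f (g(f) = √(2*f) = √2*√f)
Q(h) = 4*h² (Q(h) = (2*h)*(2*h) = 4*h²)
M(C) = -4/31 (M(C) = 8/(-24 - 38) = 8/(-62) = 8*(-1/62) = -4/31)
(M(26) + 1945) + Q(g(2)) = (-4/31 + 1945) + 4*(√2*√2)² = 60291/31 + 4*2² = 60291/31 + 4*4 = 60291/31 + 16 = 60787/31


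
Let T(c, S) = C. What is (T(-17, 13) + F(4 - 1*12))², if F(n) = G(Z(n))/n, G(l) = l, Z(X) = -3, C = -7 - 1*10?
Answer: 17689/64 ≈ 276.39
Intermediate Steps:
C = -17 (C = -7 - 10 = -17)
T(c, S) = -17
F(n) = -3/n
(T(-17, 13) + F(4 - 1*12))² = (-17 - 3/(4 - 1*12))² = (-17 - 3/(4 - 12))² = (-17 - 3/(-8))² = (-17 - 3*(-⅛))² = (-17 + 3/8)² = (-133/8)² = 17689/64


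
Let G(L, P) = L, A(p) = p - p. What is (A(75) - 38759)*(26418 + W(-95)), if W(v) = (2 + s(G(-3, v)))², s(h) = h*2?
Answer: -1024555406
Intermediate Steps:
A(p) = 0
s(h) = 2*h
W(v) = 16 (W(v) = (2 + 2*(-3))² = (2 - 6)² = (-4)² = 16)
(A(75) - 38759)*(26418 + W(-95)) = (0 - 38759)*(26418 + 16) = -38759*26434 = -1024555406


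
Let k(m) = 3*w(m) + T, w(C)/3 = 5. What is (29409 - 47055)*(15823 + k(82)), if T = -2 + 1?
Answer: -279989082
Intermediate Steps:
w(C) = 15 (w(C) = 3*5 = 15)
T = -1
k(m) = 44 (k(m) = 3*15 - 1 = 45 - 1 = 44)
(29409 - 47055)*(15823 + k(82)) = (29409 - 47055)*(15823 + 44) = -17646*15867 = -279989082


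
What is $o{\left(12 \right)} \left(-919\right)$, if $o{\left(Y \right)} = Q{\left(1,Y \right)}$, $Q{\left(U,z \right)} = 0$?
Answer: $0$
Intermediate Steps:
$o{\left(Y \right)} = 0$
$o{\left(12 \right)} \left(-919\right) = 0 \left(-919\right) = 0$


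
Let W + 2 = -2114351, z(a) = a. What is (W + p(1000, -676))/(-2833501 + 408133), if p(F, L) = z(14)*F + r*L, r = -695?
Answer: 543511/808456 ≈ 0.67228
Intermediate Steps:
W = -2114353 (W = -2 - 2114351 = -2114353)
p(F, L) = -695*L + 14*F (p(F, L) = 14*F - 695*L = -695*L + 14*F)
(W + p(1000, -676))/(-2833501 + 408133) = (-2114353 + (-695*(-676) + 14*1000))/(-2833501 + 408133) = (-2114353 + (469820 + 14000))/(-2425368) = (-2114353 + 483820)*(-1/2425368) = -1630533*(-1/2425368) = 543511/808456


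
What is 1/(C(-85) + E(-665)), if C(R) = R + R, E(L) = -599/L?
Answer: -665/112451 ≈ -0.0059137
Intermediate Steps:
C(R) = 2*R
1/(C(-85) + E(-665)) = 1/(2*(-85) - 599/(-665)) = 1/(-170 - 599*(-1/665)) = 1/(-170 + 599/665) = 1/(-112451/665) = -665/112451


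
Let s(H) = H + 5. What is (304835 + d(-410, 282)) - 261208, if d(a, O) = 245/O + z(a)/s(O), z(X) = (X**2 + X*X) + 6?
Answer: 3625788025/80934 ≈ 44799.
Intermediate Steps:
s(H) = 5 + H
z(X) = 6 + 2*X**2 (z(X) = (X**2 + X**2) + 6 = 2*X**2 + 6 = 6 + 2*X**2)
d(a, O) = 245/O + (6 + 2*a**2)/(5 + O)
(304835 + d(-410, 282)) - 261208 = (304835 + (1225 + 251*282 + 2*282*(-410)**2)/(282*(5 + 282))) - 261208 = (304835 + (1/282)*(1225 + 70782 + 2*282*168100)/287) - 261208 = (304835 + (1/282)*(1/287)*(1225 + 70782 + 94808400)) - 261208 = (304835 + (1/282)*(1/287)*94880407) - 261208 = (304835 + 94880407/80934) - 261208 = 24766396297/80934 - 261208 = 3625788025/80934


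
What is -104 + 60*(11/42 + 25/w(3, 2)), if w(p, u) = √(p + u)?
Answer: -618/7 + 300*√5 ≈ 582.54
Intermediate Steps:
-104 + 60*(11/42 + 25/w(3, 2)) = -104 + 60*(11/42 + 25/(√(3 + 2))) = -104 + 60*(11*(1/42) + 25/(√5)) = -104 + 60*(11/42 + 25*(√5/5)) = -104 + 60*(11/42 + 5*√5) = -104 + (110/7 + 300*√5) = -618/7 + 300*√5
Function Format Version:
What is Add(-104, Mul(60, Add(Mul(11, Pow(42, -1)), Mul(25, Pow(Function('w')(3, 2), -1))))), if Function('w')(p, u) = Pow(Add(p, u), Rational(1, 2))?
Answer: Add(Rational(-618, 7), Mul(300, Pow(5, Rational(1, 2)))) ≈ 582.54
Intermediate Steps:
Add(-104, Mul(60, Add(Mul(11, Pow(42, -1)), Mul(25, Pow(Function('w')(3, 2), -1))))) = Add(-104, Mul(60, Add(Mul(11, Pow(42, -1)), Mul(25, Pow(Pow(Add(3, 2), Rational(1, 2)), -1))))) = Add(-104, Mul(60, Add(Mul(11, Rational(1, 42)), Mul(25, Pow(Pow(5, Rational(1, 2)), -1))))) = Add(-104, Mul(60, Add(Rational(11, 42), Mul(25, Mul(Rational(1, 5), Pow(5, Rational(1, 2))))))) = Add(-104, Mul(60, Add(Rational(11, 42), Mul(5, Pow(5, Rational(1, 2)))))) = Add(-104, Add(Rational(110, 7), Mul(300, Pow(5, Rational(1, 2))))) = Add(Rational(-618, 7), Mul(300, Pow(5, Rational(1, 2))))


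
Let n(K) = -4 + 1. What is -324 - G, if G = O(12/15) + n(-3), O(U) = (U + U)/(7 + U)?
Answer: -12527/39 ≈ -321.21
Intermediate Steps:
n(K) = -3
O(U) = 2*U/(7 + U) (O(U) = (2*U)/(7 + U) = 2*U/(7 + U))
G = -109/39 (G = 2*(12/15)/(7 + 12/15) - 3 = 2*(12*(1/15))/(7 + 12*(1/15)) - 3 = 2*(4/5)/(7 + 4/5) - 3 = 2*(4/5)/(39/5) - 3 = 2*(4/5)*(5/39) - 3 = 8/39 - 3 = -109/39 ≈ -2.7949)
-324 - G = -324 - 1*(-109/39) = -324 + 109/39 = -12527/39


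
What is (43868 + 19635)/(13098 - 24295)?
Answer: -63503/11197 ≈ -5.6714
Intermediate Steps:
(43868 + 19635)/(13098 - 24295) = 63503/(-11197) = 63503*(-1/11197) = -63503/11197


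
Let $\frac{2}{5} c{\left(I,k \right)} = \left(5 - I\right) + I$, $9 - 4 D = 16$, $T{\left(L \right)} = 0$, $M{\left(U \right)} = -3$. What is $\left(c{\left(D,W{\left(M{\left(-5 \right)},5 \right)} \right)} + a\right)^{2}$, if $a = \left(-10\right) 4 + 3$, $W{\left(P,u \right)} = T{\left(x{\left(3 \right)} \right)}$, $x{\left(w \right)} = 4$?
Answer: $\frac{2401}{4} \approx 600.25$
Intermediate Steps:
$W{\left(P,u \right)} = 0$
$D = - \frac{7}{4}$ ($D = \frac{9}{4} - 4 = - \frac{7}{4} \approx -1.75$)
$a = -37$ ($a = -40 + 3 = -37$)
$c{\left(I,k \right)} = \frac{25}{2}$ ($c{\left(I,k \right)} = \frac{5 \left(\left(5 - I\right) + I\right)}{2} = \frac{5}{2} \cdot 5 = \frac{25}{2}$)
$\left(c{\left(D,W{\left(M{\left(-5 \right)},5 \right)} \right)} + a\right)^{2} = \left(\frac{25}{2} - 37\right)^{2} = \left(- \frac{49}{2}\right)^{2} = \frac{2401}{4}$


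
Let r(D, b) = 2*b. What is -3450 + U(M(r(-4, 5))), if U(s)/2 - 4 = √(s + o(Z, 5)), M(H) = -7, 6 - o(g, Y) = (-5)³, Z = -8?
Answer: -3442 + 4*√31 ≈ -3419.7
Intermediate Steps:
o(g, Y) = 131 (o(g, Y) = 6 - 1*(-5)³ = 6 - 1*(-125) = 6 + 125 = 131)
U(s) = 8 + 2*√(131 + s) (U(s) = 8 + 2*√(s + 131) = 8 + 2*√(131 + s))
-3450 + U(M(r(-4, 5))) = -3450 + (8 + 2*√(131 - 7)) = -3450 + (8 + 2*√124) = -3450 + (8 + 2*(2*√31)) = -3450 + (8 + 4*√31) = -3442 + 4*√31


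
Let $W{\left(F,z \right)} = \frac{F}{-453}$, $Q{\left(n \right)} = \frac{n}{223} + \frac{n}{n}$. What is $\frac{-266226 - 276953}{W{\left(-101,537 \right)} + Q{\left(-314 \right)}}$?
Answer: $\frac{54871399401}{18700} \approx 2.9343 \cdot 10^{6}$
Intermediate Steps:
$Q{\left(n \right)} = 1 + \frac{n}{223}$ ($Q{\left(n \right)} = n \frac{1}{223} + 1 = \frac{n}{223} + 1 = 1 + \frac{n}{223}$)
$W{\left(F,z \right)} = - \frac{F}{453}$ ($W{\left(F,z \right)} = F \left(- \frac{1}{453}\right) = - \frac{F}{453}$)
$\frac{-266226 - 276953}{W{\left(-101,537 \right)} + Q{\left(-314 \right)}} = \frac{-266226 - 276953}{\left(- \frac{1}{453}\right) \left(-101\right) + \left(1 + \frac{1}{223} \left(-314\right)\right)} = - \frac{543179}{\frac{101}{453} + \left(1 - \frac{314}{223}\right)} = - \frac{543179}{\frac{101}{453} - \frac{91}{223}} = - \frac{543179}{- \frac{18700}{101019}} = \left(-543179\right) \left(- \frac{101019}{18700}\right) = \frac{54871399401}{18700}$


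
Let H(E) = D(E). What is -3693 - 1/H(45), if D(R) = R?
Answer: -166186/45 ≈ -3693.0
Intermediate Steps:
H(E) = E
-3693 - 1/H(45) = -3693 - 1/45 = -166186/45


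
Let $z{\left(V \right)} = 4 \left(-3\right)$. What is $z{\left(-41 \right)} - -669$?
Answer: $657$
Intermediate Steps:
$z{\left(V \right)} = -12$
$z{\left(-41 \right)} - -669 = -12 - -669 = -12 + 669 = 657$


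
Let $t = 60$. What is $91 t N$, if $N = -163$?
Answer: $-889980$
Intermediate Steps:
$91 t N = 91 \cdot 60 \left(-163\right) = 5460 \left(-163\right) = -889980$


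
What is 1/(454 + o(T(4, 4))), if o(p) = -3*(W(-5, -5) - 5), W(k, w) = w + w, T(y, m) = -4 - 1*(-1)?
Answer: 1/499 ≈ 0.0020040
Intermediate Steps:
T(y, m) = -3 (T(y, m) = -4 + 1 = -3)
W(k, w) = 2*w
o(p) = 45 (o(p) = -3*(2*(-5) - 5) = -3*(-10 - 5) = -3*(-15) = 45)
1/(454 + o(T(4, 4))) = 1/(454 + 45) = 1/499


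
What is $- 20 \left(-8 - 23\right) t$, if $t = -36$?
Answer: $-22320$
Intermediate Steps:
$- 20 \left(-8 - 23\right) t = - 20 \left(-8 - 23\right) \left(-36\right) = \left(-20\right) \left(-31\right) \left(-36\right) = 620 \left(-36\right) = -22320$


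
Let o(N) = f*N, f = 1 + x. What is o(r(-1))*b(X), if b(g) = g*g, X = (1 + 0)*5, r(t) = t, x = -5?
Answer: 100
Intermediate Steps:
X = 5 (X = 1*5 = 5)
f = -4 (f = 1 - 5 = -4)
b(g) = g**2
o(N) = -4*N
o(r(-1))*b(X) = -4*(-1)*5**2 = 4*25 = 100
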